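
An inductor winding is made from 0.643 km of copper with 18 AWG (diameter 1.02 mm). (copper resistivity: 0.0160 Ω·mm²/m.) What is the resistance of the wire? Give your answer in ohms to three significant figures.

ρ = 0.0160 Ω·mm²/m = 1.60×10^-8 Ω·m
A = π(1.02/2 mm)² = π(5.1000e-04 m)² = 8.171e-07 m²
R = ρL/A = (1.60×10^-8)(643 m)/(8.171e-07 m²) = 12.6 Ω

12.6 Ω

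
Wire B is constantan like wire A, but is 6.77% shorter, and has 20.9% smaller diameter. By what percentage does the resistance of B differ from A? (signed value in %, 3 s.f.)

R ∝ L/d², so R_B/R_A = (1 − 6.77/100) × (1 − 20.9/100)⁻²
= 0.9323 × 1.598 = 1.49
(R_B − R_A)/R_A = 1.49 − 1 = 49.0%

49.0%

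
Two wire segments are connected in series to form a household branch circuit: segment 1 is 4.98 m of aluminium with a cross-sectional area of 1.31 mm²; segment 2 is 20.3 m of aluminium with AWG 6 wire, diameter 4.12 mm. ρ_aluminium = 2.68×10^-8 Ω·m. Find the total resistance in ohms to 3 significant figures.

0.143 Ω

Segment 1: A = 1.31 mm² = 1.310e-06 m²
R₁ = ρL/A = (2.68×10^-8)(4.98)/(1.310e-06) = 0.1019 Ω
Segment 2: A = π(4.12/2 mm)² = π(2.0600e-03 m)² = 1.333e-05 m²
R₂ = (2.68×10^-8)(20.3)/(1.333e-05) = 0.04081 Ω
R = R₁ + R₂ = 0.143 Ω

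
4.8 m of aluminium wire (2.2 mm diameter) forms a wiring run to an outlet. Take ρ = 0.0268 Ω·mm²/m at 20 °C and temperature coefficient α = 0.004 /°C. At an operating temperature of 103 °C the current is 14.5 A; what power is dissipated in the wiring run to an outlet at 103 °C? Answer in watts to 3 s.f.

9.48 W

ρ = 0.0268 Ω·mm²/m = 2.68×10^-8 Ω·m
A = π(d/2)² = π(1.1000e-03 m)² = 3.801e-06 m²
R₍20₎ = ρL/A = (2.68×10^-8)(4.8)/(3.801e-06) = 0.03384 Ω
R₍103₎ = R₍20₎(1 + αΔT) = 0.03384 × (1 + 0.004×83) = 0.04508 Ω
P = I²R = (14.5)² × 0.04508 = 9.48 W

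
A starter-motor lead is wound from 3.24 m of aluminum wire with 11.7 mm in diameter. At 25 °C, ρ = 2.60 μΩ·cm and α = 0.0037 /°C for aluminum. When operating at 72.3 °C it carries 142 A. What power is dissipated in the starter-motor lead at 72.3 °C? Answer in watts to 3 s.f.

ρ = 2.60 μΩ·cm = 2.60×10^-8 Ω·m
A = π(d/2)² = π(5.8500e-03 m)² = 1.075e-04 m²
R₍25₎ = ρL/A = (2.60×10^-8)(3.24)/(1.075e-04) = 7.835×10^-4 Ω
R₍72.3₎ = R₍25₎(1 + αΔT) = 7.835×10^-4 × (1 + 0.0037×47.3) = 9.207×10^-4 Ω
P = I²R = (142)² × 9.207×10^-4 = 18.6 W

18.6 W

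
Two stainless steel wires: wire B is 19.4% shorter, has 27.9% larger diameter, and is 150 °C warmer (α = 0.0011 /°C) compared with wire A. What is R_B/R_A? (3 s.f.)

0.574

R ∝ ρL/d² with ρ ∝ (1+αΔT), so R_B/R_A = (1 − 19.4/100) × (1 + 27.9/100)⁻² × (1 + 0.0011×150)
= 0.806 × 0.6113 × 1.165 = 0.574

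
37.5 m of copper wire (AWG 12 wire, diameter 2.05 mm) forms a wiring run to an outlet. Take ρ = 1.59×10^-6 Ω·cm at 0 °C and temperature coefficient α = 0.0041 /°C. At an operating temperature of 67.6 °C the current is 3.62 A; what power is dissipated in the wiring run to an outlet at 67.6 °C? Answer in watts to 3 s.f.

ρ = 1.59×10^-6 Ω·cm = 1.59×10^-8 Ω·m
A = π(2.05/2 mm)² = π(1.0250e-03 m)² = 3.301e-06 m²
R₍0₎ = ρL/A = (1.59×10^-8)(37.5)/(3.301e-06) = 0.1806 Ω
R₍67.6₎ = R₍0₎(1 + αΔT) = 0.1806 × (1 + 0.0041×67.6) = 0.2307 Ω
P = I²R = (3.62)² × 0.2307 = 3.02 W

3.02 W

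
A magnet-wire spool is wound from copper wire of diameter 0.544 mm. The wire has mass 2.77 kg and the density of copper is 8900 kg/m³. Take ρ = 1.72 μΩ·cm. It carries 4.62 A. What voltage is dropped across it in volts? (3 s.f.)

458 V

ρ = 1.72 μΩ·cm = 1.72×10^-8 Ω·m
A = π(d/2)² = π(2.7200e-04 m)² = 2.3243e-07 m²
L = m/(density·A) = 2.77/(8900×2.3243e-07) = 1339 m
R = ρL/A = (1.72×10^-8)(1339)/(2.3243e-07) = 99.09 Ω
V = IR = 4.62 × 99.09 = 458 V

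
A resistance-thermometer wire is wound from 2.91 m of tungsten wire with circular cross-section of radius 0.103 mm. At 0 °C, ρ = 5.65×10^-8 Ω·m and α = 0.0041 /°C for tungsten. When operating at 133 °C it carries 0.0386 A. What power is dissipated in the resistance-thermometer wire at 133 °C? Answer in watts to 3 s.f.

0.0114 W

A = πr² = π(1.0300e-04 m)² = 3.333e-08 m²
R₍0₎ = ρL/A = (5.65×10^-8)(2.91)/(3.333e-08) = 4.933 Ω
R₍133₎ = R₍0₎(1 + αΔT) = 4.933 × (1 + 0.0041×133) = 7.623 Ω
P = I²R = (0.0386)² × 7.623 = 0.0114 W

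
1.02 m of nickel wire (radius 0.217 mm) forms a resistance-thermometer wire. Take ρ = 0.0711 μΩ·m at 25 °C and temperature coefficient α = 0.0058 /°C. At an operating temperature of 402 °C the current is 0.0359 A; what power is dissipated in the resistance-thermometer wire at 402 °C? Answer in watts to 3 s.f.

ρ = 0.0711 μΩ·m = 7.11×10^-8 Ω·m
A = πr² = π(2.1700e-04 m)² = 1.479e-07 m²
R₍25₎ = ρL/A = (7.11×10^-8)(1.02)/(1.479e-07) = 0.4902 Ω
R₍402₎ = R₍25₎(1 + αΔT) = 0.4902 × (1 + 0.0058×377) = 1.562 Ω
P = I²R = (0.0359)² × 1.562 = 0.00201 W

0.00201 W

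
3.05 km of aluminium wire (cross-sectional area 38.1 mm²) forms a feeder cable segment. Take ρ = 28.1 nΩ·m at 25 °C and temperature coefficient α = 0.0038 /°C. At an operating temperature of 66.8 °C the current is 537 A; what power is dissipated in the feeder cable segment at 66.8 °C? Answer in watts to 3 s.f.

7.52×10^5 W

ρ = 28.1 nΩ·m = 2.81×10^-8 Ω·m
A = 38.1 mm² = 3.810e-05 m²
R₍25₎ = ρL/A = (2.81×10^-8)(3050)/(3.810e-05) = 2.249 Ω
R₍66.8₎ = R₍25₎(1 + αΔT) = 2.249 × (1 + 0.0038×41.8) = 2.607 Ω
P = I²R = (537)² × 2.607 = 7.52×10^5 W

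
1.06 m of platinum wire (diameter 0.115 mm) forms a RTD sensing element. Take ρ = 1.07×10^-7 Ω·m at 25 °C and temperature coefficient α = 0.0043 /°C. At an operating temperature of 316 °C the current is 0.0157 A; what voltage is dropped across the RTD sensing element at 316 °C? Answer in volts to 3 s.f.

0.386 V

A = π(d/2)² = π(5.7500e-05 m)² = 1.039e-08 m²
R₍25₎ = ρL/A = (1.07×10^-7)(1.06)/(1.039e-08) = 10.92 Ω
R₍316₎ = R₍25₎(1 + αΔT) = 10.92 × (1 + 0.0043×291) = 24.58 Ω
V = IR = 0.0157 × 24.58 = 0.386 V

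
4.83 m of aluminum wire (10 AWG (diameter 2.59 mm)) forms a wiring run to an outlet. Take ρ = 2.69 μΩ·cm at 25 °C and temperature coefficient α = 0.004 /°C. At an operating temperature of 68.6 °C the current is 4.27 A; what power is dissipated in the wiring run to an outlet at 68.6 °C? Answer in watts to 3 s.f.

0.528 W

ρ = 2.69 μΩ·cm = 2.69×10^-8 Ω·m
A = π(2.59/2 mm)² = π(1.2950e-03 m)² = 5.269e-06 m²
R₍25₎ = ρL/A = (2.69×10^-8)(4.83)/(5.269e-06) = 0.02466 Ω
R₍68.6₎ = R₍25₎(1 + αΔT) = 0.02466 × (1 + 0.004×43.6) = 0.02896 Ω
P = I²R = (4.27)² × 0.02896 = 0.528 W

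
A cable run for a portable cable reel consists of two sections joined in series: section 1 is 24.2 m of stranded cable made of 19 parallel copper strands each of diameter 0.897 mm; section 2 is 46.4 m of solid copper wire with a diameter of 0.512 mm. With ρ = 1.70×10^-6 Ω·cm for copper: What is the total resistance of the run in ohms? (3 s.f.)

ρ = 1.70×10^-6 Ω·cm = 1.70×10^-8 Ω·m
Section 1: A_strand = π(4.4850e-04)² = 6.319e-07 m²; R₁ = ρL/(N·A_s) = (1.70×10^-8)(24.2)/(19×6.319e-07) = 0.03426 Ω
Section 2: A = π(d/2)² = π(2.5600e-04 m)² = 2.059e-07 m²
R₂ = (1.70×10^-8)(46.4)/(2.059e-07) = 3.831 Ω
R = R₁ + R₂ = 3.87 Ω

3.87 Ω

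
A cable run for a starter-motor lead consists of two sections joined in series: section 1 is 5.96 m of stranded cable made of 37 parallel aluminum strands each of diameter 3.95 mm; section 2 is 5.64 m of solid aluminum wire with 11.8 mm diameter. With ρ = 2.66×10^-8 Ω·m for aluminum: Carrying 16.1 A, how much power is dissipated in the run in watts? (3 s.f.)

Section 1: A_strand = π(1.9750e-03)² = 1.225e-05 m²; R₁ = ρL/(N·A_s) = (2.66×10^-8)(5.96)/(37×1.225e-05) = 3.497×10^-4 Ω
Section 2: A = π(d/2)² = π(5.9000e-03 m)² = 1.094e-04 m²
R₂ = (2.66×10^-8)(5.64)/(1.094e-04) = 0.001372 Ω
R = R₁ + R₂ = 0.001722 Ω
P = I²R = (16.1)² × 0.001722 = 0.446 W

0.446 W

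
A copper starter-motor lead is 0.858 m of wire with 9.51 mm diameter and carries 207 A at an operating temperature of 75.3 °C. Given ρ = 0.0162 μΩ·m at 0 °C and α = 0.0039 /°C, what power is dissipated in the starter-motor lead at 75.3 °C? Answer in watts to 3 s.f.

10.8 W

ρ = 0.0162 μΩ·m = 1.62×10^-8 Ω·m
A = π(d/2)² = π(4.7550e-03 m)² = 7.103e-05 m²
R₍0₎ = ρL/A = (1.62×10^-8)(0.858)/(7.103e-05) = 1.957×10^-4 Ω
R₍75.3₎ = R₍0₎(1 + αΔT) = 1.957×10^-4 × (1 + 0.0039×75.3) = 2.531×10^-4 Ω
P = I²R = (207)² × 2.531×10^-4 = 10.8 W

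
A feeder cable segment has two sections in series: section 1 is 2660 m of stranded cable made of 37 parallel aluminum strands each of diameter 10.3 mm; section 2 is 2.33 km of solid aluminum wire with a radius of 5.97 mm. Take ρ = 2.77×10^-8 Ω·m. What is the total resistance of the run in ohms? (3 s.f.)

0.600 Ω

Section 1: A_strand = π(5.1500e-03)² = 8.332e-05 m²; R₁ = ρL/(N·A_s) = (2.77×10^-8)(2660)/(37×8.332e-05) = 0.0239 Ω
Section 2: A = πr² = π(5.9700e-03 m)² = 1.120e-04 m²
R₂ = (2.77×10^-8)(2330)/(1.120e-04) = 0.5764 Ω
R = R₁ + R₂ = 0.600 Ω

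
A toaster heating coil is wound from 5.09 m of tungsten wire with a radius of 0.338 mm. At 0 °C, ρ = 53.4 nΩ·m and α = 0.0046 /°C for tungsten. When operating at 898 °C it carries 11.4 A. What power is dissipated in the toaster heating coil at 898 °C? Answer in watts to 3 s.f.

ρ = 53.4 nΩ·m = 5.34×10^-8 Ω·m
A = πr² = π(3.3800e-04 m)² = 3.589e-07 m²
R₍0₎ = ρL/A = (5.34×10^-8)(5.09)/(3.589e-07) = 0.7573 Ω
R₍898₎ = R₍0₎(1 + αΔT) = 0.7573 × (1 + 0.0046×898) = 3.886 Ω
P = I²R = (11.4)² × 3.886 = 505 W

505 W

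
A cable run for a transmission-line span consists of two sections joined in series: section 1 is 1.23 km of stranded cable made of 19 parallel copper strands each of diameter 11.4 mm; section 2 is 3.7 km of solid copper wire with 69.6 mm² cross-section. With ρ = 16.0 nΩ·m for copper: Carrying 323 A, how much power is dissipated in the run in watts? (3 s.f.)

ρ = 16.0 nΩ·m = 1.60×10^-8 Ω·m
Section 1: A_strand = π(5.7000e-03)² = 1.021e-04 m²; R₁ = ρL/(N·A_s) = (1.60×10^-8)(1230)/(19×1.021e-04) = 0.01015 Ω
Section 2: A = 69.6 mm² = 6.960e-05 m²
R₂ = (1.60×10^-8)(3700)/(6.960e-05) = 0.8506 Ω
R = R₁ + R₂ = 0.8607 Ω
P = I²R = (323)² × 0.8607 = 89800 W

89800 W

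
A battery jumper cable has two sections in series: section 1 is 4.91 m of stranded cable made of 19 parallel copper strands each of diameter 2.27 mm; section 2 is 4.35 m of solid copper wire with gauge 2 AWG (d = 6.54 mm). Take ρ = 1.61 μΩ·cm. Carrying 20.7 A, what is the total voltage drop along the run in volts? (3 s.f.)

ρ = 1.61 μΩ·cm = 1.61×10^-8 Ω·m
Section 1: A_strand = π(1.1350e-03)² = 4.047e-06 m²; R₁ = ρL/(N·A_s) = (1.61×10^-8)(4.91)/(19×4.047e-06) = 0.001028 Ω
Section 2: A = π(6.54/2 mm)² = π(3.2700e-03 m)² = 3.359e-05 m²
R₂ = (1.61×10^-8)(4.35)/(3.359e-05) = 0.002085 Ω
R = R₁ + R₂ = 0.003113 Ω
V = IR = 20.7 × 0.003113 = 0.0644 V

0.0644 V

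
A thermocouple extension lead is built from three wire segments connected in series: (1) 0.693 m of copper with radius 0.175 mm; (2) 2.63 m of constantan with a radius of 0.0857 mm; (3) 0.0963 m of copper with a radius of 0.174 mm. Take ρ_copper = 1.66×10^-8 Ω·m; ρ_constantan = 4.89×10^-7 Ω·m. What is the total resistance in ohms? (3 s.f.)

Seg 1: A = πr² = π(1.7500e-04 m)² = 9.621e-08 m²
R_1 = (1.66×10^-8)(0.693)/(9.621e-08) = 0.1196 Ω
Seg 2: A = πr² = π(8.5700e-05 m)² = 2.307e-08 m²
R_2 = (4.89×10^-7)(2.63)/(2.307e-08) = 55.74 Ω
Seg 3: A = πr² = π(1.7400e-04 m)² = 9.511e-08 m²
R_3 = (1.66×10^-8)(0.0963)/(9.511e-08) = 0.01681 Ω
R_total = R_1 + R_2 + R_3 = 55.9 Ω

55.9 Ω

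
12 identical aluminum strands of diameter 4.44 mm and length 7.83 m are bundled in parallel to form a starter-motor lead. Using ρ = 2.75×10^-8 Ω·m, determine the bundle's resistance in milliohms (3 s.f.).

1.16 mΩ

A_strand = π(2.2200e-03 m)² = 1.548e-05 m²
R_strand = ρL/A = (2.75×10^-8)(7.83)/(1.548e-05) = 0.01391 Ω
R_total = R_strand/N = 0.01391/12 = 1.16 mΩ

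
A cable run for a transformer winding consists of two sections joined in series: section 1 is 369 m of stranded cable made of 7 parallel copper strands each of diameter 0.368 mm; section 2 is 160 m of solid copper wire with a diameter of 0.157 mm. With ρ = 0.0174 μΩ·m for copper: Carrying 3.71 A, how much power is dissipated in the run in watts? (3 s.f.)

ρ = 0.0174 μΩ·m = 1.74×10^-8 Ω·m
Section 1: A_strand = π(1.8400e-04)² = 1.064e-07 m²; R₁ = ρL/(N·A_s) = (1.74×10^-8)(369)/(7×1.064e-07) = 8.624 Ω
Section 2: A = π(d/2)² = π(7.8500e-05 m)² = 1.936e-08 m²
R₂ = (1.74×10^-8)(160)/(1.936e-08) = 143.8 Ω
R = R₁ + R₂ = 152.4 Ω
P = I²R = (3.71)² × 152.4 = 2100 W

2100 W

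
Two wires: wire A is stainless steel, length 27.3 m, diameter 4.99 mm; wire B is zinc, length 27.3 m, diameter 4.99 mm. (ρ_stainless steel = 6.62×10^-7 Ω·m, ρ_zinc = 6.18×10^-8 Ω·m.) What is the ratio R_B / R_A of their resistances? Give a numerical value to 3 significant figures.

R ∝ ρL/d², so R_B/R_A = (ρ_B/ρ_A)
= (6.18×10^-8/6.62×10^-7) = 0.0934

0.0934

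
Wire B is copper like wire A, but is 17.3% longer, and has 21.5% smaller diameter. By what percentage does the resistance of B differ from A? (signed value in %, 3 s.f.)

90.4%

R ∝ L/d², so R_B/R_A = (1 + 17.3/100) × (1 − 21.5/100)⁻²
= 1.173 × 1.623 = 1.903
(R_B − R_A)/R_A = 1.903 − 1 = 90.4%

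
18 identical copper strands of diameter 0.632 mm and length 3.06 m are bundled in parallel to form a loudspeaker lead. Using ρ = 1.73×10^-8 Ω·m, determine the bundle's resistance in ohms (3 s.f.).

A_strand = π(3.1600e-04 m)² = 3.137e-07 m²
R_strand = ρL/A = (1.73×10^-8)(3.06)/(3.137e-07) = 0.1687 Ω
R_total = R_strand/N = 0.1687/18 = 0.00937 Ω

0.00937 Ω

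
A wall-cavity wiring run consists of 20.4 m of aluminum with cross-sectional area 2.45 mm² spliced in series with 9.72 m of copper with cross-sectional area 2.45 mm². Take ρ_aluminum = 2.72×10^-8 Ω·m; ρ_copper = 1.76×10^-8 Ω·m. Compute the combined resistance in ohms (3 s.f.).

0.296 Ω

Segment 1: A = 2.45 mm² = 2.450e-06 m²
R₁ = ρL/A = (2.72×10^-8)(20.4)/(2.450e-06) = 0.2265 Ω
R₂ = (1.76×10^-8)(9.72)/(2.450e-06) = 0.06983 Ω
R = R₁ + R₂ = 0.296 Ω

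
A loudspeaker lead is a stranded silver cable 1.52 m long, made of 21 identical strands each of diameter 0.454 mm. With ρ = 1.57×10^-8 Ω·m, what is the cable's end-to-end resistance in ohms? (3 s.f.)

A_strand = π(2.2700e-04 m)² = 1.619e-07 m²
R_strand = ρL/A = (1.57×10^-8)(1.52)/(1.619e-07) = 0.1474 Ω
R_total = R_strand/N = 0.1474/21 = 0.00702 Ω

0.00702 Ω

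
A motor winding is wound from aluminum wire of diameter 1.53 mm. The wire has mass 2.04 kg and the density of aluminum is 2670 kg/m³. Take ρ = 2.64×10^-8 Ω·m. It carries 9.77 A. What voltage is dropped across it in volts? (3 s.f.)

A = π(d/2)² = π(7.6500e-04 m)² = 1.8385e-06 m²
L = m/(density·A) = 2.04/(2670×1.8385e-06) = 415.6 m
R = ρL/A = (2.64×10^-8)(415.6)/(1.8385e-06) = 5.967 Ω
V = IR = 9.77 × 5.967 = 58.3 V

58.3 V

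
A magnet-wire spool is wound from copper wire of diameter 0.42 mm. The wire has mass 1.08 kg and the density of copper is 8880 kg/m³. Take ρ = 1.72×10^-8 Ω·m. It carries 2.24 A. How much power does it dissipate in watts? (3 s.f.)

A = π(d/2)² = π(2.1000e-04 m)² = 1.3854e-07 m²
L = m/(density·A) = 1.08/(8880×1.3854e-07) = 877.9 m
R = ρL/A = (1.72×10^-8)(877.9)/(1.3854e-07) = 109 Ω
P = I²R = (2.24)² × 109 = 547 W

547 W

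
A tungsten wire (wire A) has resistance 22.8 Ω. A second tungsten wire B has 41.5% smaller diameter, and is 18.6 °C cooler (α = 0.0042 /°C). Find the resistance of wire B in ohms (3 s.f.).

R ∝ ρL/d² with ρ ∝ (1+αΔT), so R_B/R_A = (1 − 41.5/100)⁻² × (1 − 0.0042×18.6)
= 2.922 × 0.9219 = 2.694
R_B = 2.694 × 22.8 = 61.4 Ω

61.4 Ω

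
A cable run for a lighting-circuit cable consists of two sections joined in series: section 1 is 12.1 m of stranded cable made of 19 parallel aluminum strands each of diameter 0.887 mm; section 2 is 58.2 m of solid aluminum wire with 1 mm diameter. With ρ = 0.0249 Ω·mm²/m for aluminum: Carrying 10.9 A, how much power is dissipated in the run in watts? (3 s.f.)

ρ = 0.0249 Ω·mm²/m = 2.49×10^-8 Ω·m
Section 1: A_strand = π(4.4350e-04)² = 6.179e-07 m²; R₁ = ρL/(N·A_s) = (2.49×10^-8)(12.1)/(19×6.179e-07) = 0.02566 Ω
Section 2: A = π(d/2)² = π(5.0000e-04 m)² = 7.854e-07 m²
R₂ = (2.49×10^-8)(58.2)/(7.854e-07) = 1.845 Ω
R = R₁ + R₂ = 1.871 Ω
P = I²R = (10.9)² × 1.871 = 222 W

222 W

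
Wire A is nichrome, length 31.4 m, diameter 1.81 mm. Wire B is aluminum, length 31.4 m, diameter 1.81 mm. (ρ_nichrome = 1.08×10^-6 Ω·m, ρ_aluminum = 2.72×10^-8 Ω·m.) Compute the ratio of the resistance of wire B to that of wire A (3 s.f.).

R ∝ ρL/d², so R_B/R_A = (ρ_B/ρ_A)
= (2.72×10^-8/1.08×10^-6) = 0.0252

0.0252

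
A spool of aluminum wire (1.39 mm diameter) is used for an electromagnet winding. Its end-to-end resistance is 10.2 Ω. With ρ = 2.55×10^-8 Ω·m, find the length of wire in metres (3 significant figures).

A = π(d/2)² = π(6.9500e-04 m)² = 1.517e-06 m²
L = RA/ρ = (10.2)(1.517e-06)/(2.55×10^-8) = 607 m

607 m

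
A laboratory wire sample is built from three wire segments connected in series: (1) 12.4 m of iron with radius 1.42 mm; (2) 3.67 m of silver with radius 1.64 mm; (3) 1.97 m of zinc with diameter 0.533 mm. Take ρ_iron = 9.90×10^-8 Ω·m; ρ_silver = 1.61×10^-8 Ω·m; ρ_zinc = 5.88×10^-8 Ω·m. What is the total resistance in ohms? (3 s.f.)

Seg 1: A = πr² = π(1.4200e-03 m)² = 6.335e-06 m²
R_1 = (9.90×10^-8)(12.4)/(6.335e-06) = 0.1938 Ω
Seg 2: A = πr² = π(1.6400e-03 m)² = 8.450e-06 m²
R_2 = (1.61×10^-8)(3.67)/(8.450e-06) = 0.006993 Ω
Seg 3: A = π(d/2)² = π(2.6650e-04 m)² = 2.231e-07 m²
R_3 = (5.88×10^-8)(1.97)/(2.231e-07) = 0.5192 Ω
R_total = R_1 + R_2 + R_3 = 0.720 Ω

0.720 Ω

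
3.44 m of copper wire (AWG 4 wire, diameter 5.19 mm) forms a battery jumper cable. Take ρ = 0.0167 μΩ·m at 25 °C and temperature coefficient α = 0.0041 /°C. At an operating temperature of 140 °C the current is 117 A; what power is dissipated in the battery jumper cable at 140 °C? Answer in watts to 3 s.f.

ρ = 0.0167 μΩ·m = 1.67×10^-8 Ω·m
A = π(5.19/2 mm)² = π(2.5950e-03 m)² = 2.116e-05 m²
R₍25₎ = ρL/A = (1.67×10^-8)(3.44)/(2.116e-05) = 0.002716 Ω
R₍140₎ = R₍25₎(1 + αΔT) = 0.002716 × (1 + 0.0041×115) = 0.003996 Ω
P = I²R = (117)² × 0.003996 = 54.7 W

54.7 W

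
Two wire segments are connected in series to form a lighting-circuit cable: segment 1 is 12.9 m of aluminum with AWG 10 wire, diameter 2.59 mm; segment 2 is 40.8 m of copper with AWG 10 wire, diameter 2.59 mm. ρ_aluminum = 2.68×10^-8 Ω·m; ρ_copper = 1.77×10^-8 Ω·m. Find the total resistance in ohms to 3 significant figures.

0.203 Ω

Segment 1: A = π(2.59/2 mm)² = π(1.2950e-03 m)² = 5.269e-06 m²
R₁ = ρL/A = (2.68×10^-8)(12.9)/(5.269e-06) = 0.06562 Ω
R₂ = (1.77×10^-8)(40.8)/(5.269e-06) = 0.1371 Ω
R = R₁ + R₂ = 0.203 Ω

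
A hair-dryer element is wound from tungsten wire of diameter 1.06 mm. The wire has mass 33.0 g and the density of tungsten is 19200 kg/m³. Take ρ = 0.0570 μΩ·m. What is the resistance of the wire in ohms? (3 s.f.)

0.126 Ω

ρ = 0.0570 μΩ·m = 5.70×10^-8 Ω·m
A = π(d/2)² = π(5.3000e-04 m)² = 8.8247e-07 m²
L = m/(density·A) = 0.033/(19200×8.8247e-07) = 1.948 m
R = ρL/A = (5.70×10^-8)(1.948)/(8.8247e-07) = 0.126 Ω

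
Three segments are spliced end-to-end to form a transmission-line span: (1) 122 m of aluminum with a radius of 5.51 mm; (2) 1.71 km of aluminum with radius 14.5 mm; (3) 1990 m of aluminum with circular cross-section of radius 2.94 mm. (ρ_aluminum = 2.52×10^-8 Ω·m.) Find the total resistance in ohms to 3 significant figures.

1.94 Ω

Seg 1: A = πr² = π(5.5100e-03 m)² = 9.538e-05 m²
R_1 = (2.52×10^-8)(122)/(9.538e-05) = 0.03223 Ω
Seg 2: A = πr² = π(1.4500e-02 m)² = 6.605e-04 m²
R_2 = (2.52×10^-8)(1710)/(6.605e-04) = 0.06524 Ω
Seg 3: A = πr² = π(2.9400e-03 m)² = 2.715e-05 m²
R_3 = (2.52×10^-8)(1990)/(2.715e-05) = 1.847 Ω
R_total = R_1 + R_2 + R_3 = 1.94 Ω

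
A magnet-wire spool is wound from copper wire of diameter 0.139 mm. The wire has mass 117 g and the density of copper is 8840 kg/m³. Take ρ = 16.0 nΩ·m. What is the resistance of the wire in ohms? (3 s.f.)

ρ = 16.0 nΩ·m = 1.60×10^-8 Ω·m
A = π(d/2)² = π(6.9500e-05 m)² = 1.5175e-08 m²
L = m/(density·A) = 0.117/(8840×1.5175e-08) = 872.2 m
R = ρL/A = (1.60×10^-8)(872.2)/(1.5175e-08) = 920 Ω

920 Ω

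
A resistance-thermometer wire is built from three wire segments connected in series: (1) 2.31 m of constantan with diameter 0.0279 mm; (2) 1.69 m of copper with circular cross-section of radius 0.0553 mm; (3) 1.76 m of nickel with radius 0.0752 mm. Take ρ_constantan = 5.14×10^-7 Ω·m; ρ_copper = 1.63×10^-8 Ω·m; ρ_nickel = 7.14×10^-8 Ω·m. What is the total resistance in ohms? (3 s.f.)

1950 Ω

Seg 1: A = π(d/2)² = π(1.3950e-05 m)² = 6.114e-10 m²
R_1 = (5.14×10^-7)(2.31)/(6.114e-10) = 1942 Ω
Seg 2: A = πr² = π(5.5300e-05 m)² = 9.607e-09 m²
R_2 = (1.63×10^-8)(1.69)/(9.607e-09) = 2.867 Ω
Seg 3: A = πr² = π(7.5200e-05 m)² = 1.777e-08 m²
R_3 = (7.14×10^-8)(1.76)/(1.777e-08) = 7.073 Ω
R_total = R_1 + R_2 + R_3 = 1950 Ω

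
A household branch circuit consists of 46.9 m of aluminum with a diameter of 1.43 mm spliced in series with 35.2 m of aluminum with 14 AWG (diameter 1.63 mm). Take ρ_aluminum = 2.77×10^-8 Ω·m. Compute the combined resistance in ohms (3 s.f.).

1.28 Ω

Segment 1: A = π(d/2)² = π(7.1500e-04 m)² = 1.606e-06 m²
R₁ = ρL/A = (2.77×10^-8)(46.9)/(1.606e-06) = 0.8089 Ω
Segment 2: A = π(1.63/2 mm)² = π(8.1500e-04 m)² = 2.087e-06 m²
R₂ = (2.77×10^-8)(35.2)/(2.087e-06) = 0.4673 Ω
R = R₁ + R₂ = 1.28 Ω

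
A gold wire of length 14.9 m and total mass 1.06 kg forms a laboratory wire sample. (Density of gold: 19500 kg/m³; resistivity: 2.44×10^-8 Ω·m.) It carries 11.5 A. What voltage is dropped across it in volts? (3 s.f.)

1.15 V

A = m/(density·L) = 1.06/(19500×14.9) = 3.6483e-06 m²
R = ρL/A = (2.44×10^-8)(14.9)/(3.6483e-06) = 0.09965 Ω
V = IR = 11.5 × 0.09965 = 1.15 V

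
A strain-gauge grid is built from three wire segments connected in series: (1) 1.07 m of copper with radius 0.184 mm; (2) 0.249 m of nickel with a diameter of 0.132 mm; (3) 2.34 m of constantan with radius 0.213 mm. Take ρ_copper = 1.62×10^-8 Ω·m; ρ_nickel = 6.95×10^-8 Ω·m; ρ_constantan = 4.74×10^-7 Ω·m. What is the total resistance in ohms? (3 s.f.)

Seg 1: A = πr² = π(1.8400e-04 m)² = 1.064e-07 m²
R_1 = (1.62×10^-8)(1.07)/(1.064e-07) = 0.163 Ω
Seg 2: A = π(d/2)² = π(6.6000e-05 m)² = 1.368e-08 m²
R_2 = (6.95×10^-8)(0.249)/(1.368e-08) = 1.265 Ω
Seg 3: A = πr² = π(2.1300e-04 m)² = 1.425e-07 m²
R_3 = (4.74×10^-7)(2.34)/(1.425e-07) = 7.782 Ω
R_total = R_1 + R_2 + R_3 = 9.21 Ω

9.21 Ω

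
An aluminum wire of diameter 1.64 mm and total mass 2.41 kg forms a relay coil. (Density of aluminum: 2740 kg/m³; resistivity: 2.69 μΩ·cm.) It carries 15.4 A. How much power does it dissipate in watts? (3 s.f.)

ρ = 2.69 μΩ·cm = 2.69×10^-8 Ω·m
A = π(d/2)² = π(8.2000e-04 m)² = 2.1124e-06 m²
L = m/(density·A) = 2.41/(2740×2.1124e-06) = 416.4 m
R = ρL/A = (2.69×10^-8)(416.4)/(2.1124e-06) = 5.302 Ω
P = I²R = (15.4)² × 5.302 = 1260 W

1260 W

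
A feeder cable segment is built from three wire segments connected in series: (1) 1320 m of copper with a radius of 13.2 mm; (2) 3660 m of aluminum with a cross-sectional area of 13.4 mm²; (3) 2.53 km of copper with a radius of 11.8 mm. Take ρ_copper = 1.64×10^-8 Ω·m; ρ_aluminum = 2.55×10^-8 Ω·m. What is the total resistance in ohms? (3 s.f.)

Seg 1: A = πr² = π(1.3200e-02 m)² = 5.474e-04 m²
R_1 = (1.64×10^-8)(1320)/(5.474e-04) = 0.03955 Ω
Seg 2: A = 13.4 mm² = 1.340e-05 m²
R_2 = (2.55×10^-8)(3660)/(1.340e-05) = 6.965 Ω
Seg 3: A = πr² = π(1.1800e-02 m)² = 4.374e-04 m²
R_3 = (1.64×10^-8)(2530)/(4.374e-04) = 0.09485 Ω
R_total = R_1 + R_2 + R_3 = 7.10 Ω

7.10 Ω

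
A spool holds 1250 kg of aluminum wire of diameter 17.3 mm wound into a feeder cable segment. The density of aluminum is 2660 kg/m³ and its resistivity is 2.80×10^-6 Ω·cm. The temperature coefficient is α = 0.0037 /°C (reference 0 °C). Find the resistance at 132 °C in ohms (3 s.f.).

ρ = 2.80×10^-6 Ω·cm = 2.80×10^-8 Ω·m
A = π(d/2)² = π(8.6500e-03 m)² = 2.3506e-04 m²
L = m/(density·A) = 1250/(2660×2.3506e-04) = 1999 m
R = ρL/A = (2.80×10^-8)(1999)/(2.3506e-04) = 0.2381 Ω
R(132 °C) = 0.2381 × (1 + 0.0037×132) = 0.354 Ω

0.354 Ω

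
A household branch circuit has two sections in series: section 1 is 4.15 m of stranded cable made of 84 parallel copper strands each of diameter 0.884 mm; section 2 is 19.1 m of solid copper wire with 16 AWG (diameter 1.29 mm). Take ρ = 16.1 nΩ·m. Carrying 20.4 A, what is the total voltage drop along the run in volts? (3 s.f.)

4.83 V

ρ = 16.1 nΩ·m = 1.61×10^-8 Ω·m
Section 1: A_strand = π(4.4200e-04)² = 6.138e-07 m²; R₁ = ρL/(N·A_s) = (1.61×10^-8)(4.15)/(84×6.138e-07) = 0.001296 Ω
Section 2: A = π(1.29/2 mm)² = π(6.4500e-04 m)² = 1.307e-06 m²
R₂ = (1.61×10^-8)(19.1)/(1.307e-06) = 0.2353 Ω
R = R₁ + R₂ = 0.2366 Ω
V = IR = 20.4 × 0.2366 = 4.83 V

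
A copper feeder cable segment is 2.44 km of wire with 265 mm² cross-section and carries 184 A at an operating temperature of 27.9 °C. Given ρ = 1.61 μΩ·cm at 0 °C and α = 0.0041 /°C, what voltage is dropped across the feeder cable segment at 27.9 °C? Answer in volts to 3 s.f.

30.4 V

ρ = 1.61 μΩ·cm = 1.61×10^-8 Ω·m
A = 265 mm² = 2.650e-04 m²
R₍0₎ = ρL/A = (1.61×10^-8)(2440)/(2.650e-04) = 0.1482 Ω
R₍27.9₎ = R₍0₎(1 + αΔT) = 0.1482 × (1 + 0.0041×27.9) = 0.1652 Ω
V = IR = 184 × 0.1652 = 30.4 V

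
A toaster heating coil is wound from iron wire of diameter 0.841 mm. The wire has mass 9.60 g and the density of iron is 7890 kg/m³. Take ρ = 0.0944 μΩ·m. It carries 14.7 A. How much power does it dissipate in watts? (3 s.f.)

ρ = 0.0944 μΩ·m = 9.44×10^-8 Ω·m
A = π(d/2)² = π(4.2050e-04 m)² = 5.5550e-07 m²
L = m/(density·A) = 0.0096/(7890×5.5550e-07) = 2.19 m
R = ρL/A = (9.44×10^-8)(2.19)/(5.5550e-07) = 0.3722 Ω
P = I²R = (14.7)² × 0.3722 = 80.4 W

80.4 W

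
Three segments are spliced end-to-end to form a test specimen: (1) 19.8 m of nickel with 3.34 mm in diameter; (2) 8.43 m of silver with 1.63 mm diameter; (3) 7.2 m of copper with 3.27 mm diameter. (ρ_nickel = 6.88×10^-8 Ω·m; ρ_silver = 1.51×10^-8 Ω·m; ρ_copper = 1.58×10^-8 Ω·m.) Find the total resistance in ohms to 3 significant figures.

0.230 Ω

Seg 1: A = π(d/2)² = π(1.6700e-03 m)² = 8.762e-06 m²
R_1 = (6.88×10^-8)(19.8)/(8.762e-06) = 0.1555 Ω
Seg 2: A = π(d/2)² = π(8.1500e-04 m)² = 2.087e-06 m²
R_2 = (1.51×10^-8)(8.43)/(2.087e-06) = 0.061 Ω
Seg 3: A = π(d/2)² = π(1.6350e-03 m)² = 8.398e-06 m²
R_3 = (1.58×10^-8)(7.2)/(8.398e-06) = 0.01355 Ω
R_total = R_1 + R_2 + R_3 = 0.230 Ω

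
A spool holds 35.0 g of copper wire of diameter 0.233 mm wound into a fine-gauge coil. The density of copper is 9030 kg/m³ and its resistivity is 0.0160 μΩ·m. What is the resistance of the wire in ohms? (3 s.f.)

34.1 Ω

ρ = 0.0160 μΩ·m = 1.60×10^-8 Ω·m
A = π(d/2)² = π(1.1650e-04 m)² = 4.2638e-08 m²
L = m/(density·A) = 0.035/(9030×4.2638e-08) = 90.9 m
R = ρL/A = (1.60×10^-8)(90.9)/(4.2638e-08) = 34.1 Ω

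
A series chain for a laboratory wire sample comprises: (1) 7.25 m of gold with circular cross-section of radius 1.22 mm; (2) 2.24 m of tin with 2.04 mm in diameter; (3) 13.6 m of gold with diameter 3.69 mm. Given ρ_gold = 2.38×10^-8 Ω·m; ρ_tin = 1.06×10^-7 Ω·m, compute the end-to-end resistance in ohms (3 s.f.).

0.140 Ω

Seg 1: A = πr² = π(1.2200e-03 m)² = 4.676e-06 m²
R_1 = (2.38×10^-8)(7.25)/(4.676e-06) = 0.0369 Ω
Seg 2: A = π(d/2)² = π(1.0200e-03 m)² = 3.269e-06 m²
R_2 = (1.06×10^-7)(2.24)/(3.269e-06) = 0.07264 Ω
Seg 3: A = π(d/2)² = π(1.8450e-03 m)² = 1.069e-05 m²
R_3 = (2.38×10^-8)(13.6)/(1.069e-05) = 0.03027 Ω
R_total = R_1 + R_2 + R_3 = 0.140 Ω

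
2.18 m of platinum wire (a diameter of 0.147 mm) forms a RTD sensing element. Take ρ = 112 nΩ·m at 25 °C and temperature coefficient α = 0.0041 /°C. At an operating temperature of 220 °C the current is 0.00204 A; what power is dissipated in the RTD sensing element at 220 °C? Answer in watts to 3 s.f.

1.08×10^-4 W

ρ = 112 nΩ·m = 1.12×10^-7 Ω·m
A = π(d/2)² = π(7.3500e-05 m)² = 1.697e-08 m²
R₍25₎ = ρL/A = (1.12×10^-7)(2.18)/(1.697e-08) = 14.39 Ω
R₍220₎ = R₍25₎(1 + αΔT) = 14.39 × (1 + 0.0041×195) = 25.89 Ω
P = I²R = (0.00204)² × 25.89 = 1.08×10^-4 W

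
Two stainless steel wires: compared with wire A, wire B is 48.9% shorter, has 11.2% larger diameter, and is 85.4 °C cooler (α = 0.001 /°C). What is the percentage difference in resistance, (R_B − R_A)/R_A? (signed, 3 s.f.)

R ∝ ρL/d² with ρ ∝ (1+αΔT), so R_B/R_A = (1 − 48.9/100) × (1 + 11.2/100)⁻² × (1 − 0.001×85.4)
= 0.511 × 0.8087 × 0.9146 = 0.378
(R_B − R_A)/R_A = 0.378 − 1 = -62.2%

-62.2%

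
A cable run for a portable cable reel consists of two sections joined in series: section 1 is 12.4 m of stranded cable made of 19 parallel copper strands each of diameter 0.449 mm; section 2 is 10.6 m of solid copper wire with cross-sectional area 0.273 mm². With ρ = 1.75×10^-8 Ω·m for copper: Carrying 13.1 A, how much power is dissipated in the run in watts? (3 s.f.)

Section 1: A_strand = π(2.2450e-04)² = 1.583e-07 m²; R₁ = ρL/(N·A_s) = (1.75×10^-8)(12.4)/(19×1.583e-07) = 0.07213 Ω
Section 2: A = 0.273 mm² = 2.730e-07 m²
R₂ = (1.75×10^-8)(10.6)/(2.730e-07) = 0.6795 Ω
R = R₁ + R₂ = 0.7516 Ω
P = I²R = (13.1)² × 0.7516 = 129 W

129 W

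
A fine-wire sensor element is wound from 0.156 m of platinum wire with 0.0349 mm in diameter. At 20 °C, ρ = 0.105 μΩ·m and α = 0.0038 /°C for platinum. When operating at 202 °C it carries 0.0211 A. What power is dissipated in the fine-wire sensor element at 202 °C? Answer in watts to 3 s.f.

ρ = 0.105 μΩ·m = 1.05×10^-7 Ω·m
A = π(d/2)² = π(1.7450e-05 m)² = 9.566e-10 m²
R₍20₎ = ρL/A = (1.05×10^-7)(0.156)/(9.566e-10) = 17.12 Ω
R₍202₎ = R₍20₎(1 + αΔT) = 17.12 × (1 + 0.0038×182) = 28.96 Ω
P = I²R = (0.0211)² × 28.96 = 0.0129 W

0.0129 W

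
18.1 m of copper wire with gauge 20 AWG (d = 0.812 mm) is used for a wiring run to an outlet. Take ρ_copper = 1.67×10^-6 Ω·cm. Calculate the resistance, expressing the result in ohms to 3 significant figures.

0.584 Ω

ρ = 1.67×10^-6 Ω·cm = 1.67×10^-8 Ω·m
A = π(0.812/2 mm)² = π(4.0600e-04 m)² = 5.178e-07 m²
R = ρL/A = (1.67×10^-8)(18.1 m)/(5.178e-07 m²) = 0.584 Ω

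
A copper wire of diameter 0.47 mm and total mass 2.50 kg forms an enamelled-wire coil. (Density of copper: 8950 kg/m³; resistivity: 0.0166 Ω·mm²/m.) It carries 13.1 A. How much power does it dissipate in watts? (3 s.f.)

ρ = 0.0166 Ω·mm²/m = 1.66×10^-8 Ω·m
A = π(d/2)² = π(2.3500e-04 m)² = 1.7349e-07 m²
L = m/(density·A) = 2.5/(8950×1.7349e-07) = 1610 m
R = ρL/A = (1.66×10^-8)(1610)/(1.7349e-07) = 154 Ω
P = I²R = (13.1)² × 154 = 26400 W

26400 W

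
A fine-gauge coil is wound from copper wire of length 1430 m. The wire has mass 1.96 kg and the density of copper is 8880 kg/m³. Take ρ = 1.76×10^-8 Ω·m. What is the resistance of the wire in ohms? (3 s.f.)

163 Ω

A = m/(density·L) = 1.96/(8880×1430) = 1.5435e-07 m²
R = ρL/A = (1.76×10^-8)(1430)/(1.5435e-07) = 163 Ω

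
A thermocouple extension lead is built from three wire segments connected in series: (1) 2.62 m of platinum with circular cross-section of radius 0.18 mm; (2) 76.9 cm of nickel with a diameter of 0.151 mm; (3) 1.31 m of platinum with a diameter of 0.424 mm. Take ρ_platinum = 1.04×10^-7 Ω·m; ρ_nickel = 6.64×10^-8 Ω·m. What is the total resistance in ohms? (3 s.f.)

6.49 Ω

Seg 1: A = πr² = π(1.8000e-04 m)² = 1.018e-07 m²
R_1 = (1.04×10^-7)(2.62)/(1.018e-07) = 2.677 Ω
Seg 2: A = π(d/2)² = π(7.5500e-05 m)² = 1.791e-08 m²
R_2 = (6.64×10^-8)(0.769)/(1.791e-08) = 2.851 Ω
Seg 3: A = π(d/2)² = π(2.1200e-04 m)² = 1.412e-07 m²
R_3 = (1.04×10^-7)(1.31)/(1.412e-07) = 0.9649 Ω
R_total = R_1 + R_2 + R_3 = 6.49 Ω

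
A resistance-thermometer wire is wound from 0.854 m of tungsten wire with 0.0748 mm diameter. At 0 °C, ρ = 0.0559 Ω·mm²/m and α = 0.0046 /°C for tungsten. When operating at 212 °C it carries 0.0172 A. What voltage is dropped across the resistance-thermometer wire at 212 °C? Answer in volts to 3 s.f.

ρ = 0.0559 Ω·mm²/m = 5.59×10^-8 Ω·m
A = π(d/2)² = π(3.7400e-05 m)² = 4.394e-09 m²
R₍0₎ = ρL/A = (5.59×10^-8)(0.854)/(4.394e-09) = 10.86 Ω
R₍212₎ = R₍0₎(1 + αΔT) = 10.86 × (1 + 0.0046×212) = 21.46 Ω
V = IR = 0.0172 × 21.46 = 0.369 V

0.369 V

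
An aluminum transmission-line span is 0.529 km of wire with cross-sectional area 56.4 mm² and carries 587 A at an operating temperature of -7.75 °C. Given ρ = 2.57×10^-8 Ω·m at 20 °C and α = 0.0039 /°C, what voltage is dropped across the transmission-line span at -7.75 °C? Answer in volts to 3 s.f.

126 V

A = 56.4 mm² = 5.640e-05 m²
R₍20₎ = ρL/A = (2.57×10^-8)(529)/(5.640e-05) = 0.2411 Ω
R₍-7.75₎ = R₍20₎(1 + αΔT) = 0.2411 × (1 + 0.0039×-27.8) = 0.215 Ω
V = IR = 587 × 0.215 = 126 V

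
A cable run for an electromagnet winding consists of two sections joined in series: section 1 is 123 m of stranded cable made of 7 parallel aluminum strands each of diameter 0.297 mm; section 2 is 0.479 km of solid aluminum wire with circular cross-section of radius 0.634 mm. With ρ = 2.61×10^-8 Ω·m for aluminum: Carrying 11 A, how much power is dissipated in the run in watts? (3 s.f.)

2000 W

Section 1: A_strand = π(1.4850e-04)² = 6.928e-08 m²; R₁ = ρL/(N·A_s) = (2.61×10^-8)(123)/(7×6.928e-08) = 6.62 Ω
Section 2: A = πr² = π(6.3400e-04 m)² = 1.263e-06 m²
R₂ = (2.61×10^-8)(479)/(1.263e-06) = 9.9 Ω
R = R₁ + R₂ = 16.52 Ω
P = I²R = (11)² × 16.52 = 2000 W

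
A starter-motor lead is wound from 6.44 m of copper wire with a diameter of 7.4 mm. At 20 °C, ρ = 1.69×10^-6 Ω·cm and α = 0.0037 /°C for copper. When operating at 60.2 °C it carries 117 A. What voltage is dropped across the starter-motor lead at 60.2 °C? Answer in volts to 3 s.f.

0.340 V

ρ = 1.69×10^-6 Ω·cm = 1.69×10^-8 Ω·m
A = π(d/2)² = π(3.7000e-03 m)² = 4.301e-05 m²
R₍20₎ = ρL/A = (1.69×10^-8)(6.44)/(4.301e-05) = 0.002531 Ω
R₍60.2₎ = R₍20₎(1 + αΔT) = 0.002531 × (1 + 0.0037×40.2) = 0.002907 Ω
V = IR = 117 × 0.002907 = 0.340 V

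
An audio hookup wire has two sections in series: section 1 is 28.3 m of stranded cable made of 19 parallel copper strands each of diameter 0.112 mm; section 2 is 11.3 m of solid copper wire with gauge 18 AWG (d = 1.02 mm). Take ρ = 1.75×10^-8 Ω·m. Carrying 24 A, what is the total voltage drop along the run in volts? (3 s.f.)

69.3 V

Section 1: A_strand = π(5.6000e-05)² = 9.852e-09 m²; R₁ = ρL/(N·A_s) = (1.75×10^-8)(28.3)/(19×9.852e-09) = 2.646 Ω
Section 2: A = π(1.02/2 mm)² = π(5.1000e-04 m)² = 8.171e-07 m²
R₂ = (1.75×10^-8)(11.3)/(8.171e-07) = 0.242 Ω
R = R₁ + R₂ = 2.888 Ω
V = IR = 24 × 2.888 = 69.3 V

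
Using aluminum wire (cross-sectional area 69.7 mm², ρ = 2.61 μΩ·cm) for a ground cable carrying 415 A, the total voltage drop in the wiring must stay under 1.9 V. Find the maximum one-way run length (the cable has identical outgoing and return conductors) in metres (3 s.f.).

6.11 m

ρ = 2.61 μΩ·cm = 2.61×10^-8 Ω·m
A = 69.7 mm² = 6.970e-05 m²
L_max = V_max·A/(2·ρI) = (1.9)(6.970e-05)/(2×2.61×10^-8×415) = 6.11 m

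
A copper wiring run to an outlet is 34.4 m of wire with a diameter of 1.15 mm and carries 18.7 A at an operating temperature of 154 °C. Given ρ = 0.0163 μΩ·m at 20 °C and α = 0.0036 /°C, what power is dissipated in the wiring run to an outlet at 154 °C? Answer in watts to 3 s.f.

280 W

ρ = 0.0163 μΩ·m = 1.63×10^-8 Ω·m
A = π(d/2)² = π(5.7500e-04 m)² = 1.039e-06 m²
R₍20₎ = ρL/A = (1.63×10^-8)(34.4)/(1.039e-06) = 0.5398 Ω
R₍154₎ = R₍20₎(1 + αΔT) = 0.5398 × (1 + 0.0036×134) = 0.8003 Ω
P = I²R = (18.7)² × 0.8003 = 280 W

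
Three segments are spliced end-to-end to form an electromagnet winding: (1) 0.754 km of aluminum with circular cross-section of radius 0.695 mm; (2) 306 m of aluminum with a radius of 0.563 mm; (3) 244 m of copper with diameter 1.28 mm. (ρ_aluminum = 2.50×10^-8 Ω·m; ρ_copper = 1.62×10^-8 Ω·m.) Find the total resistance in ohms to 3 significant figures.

Seg 1: A = πr² = π(6.9500e-04 m)² = 1.517e-06 m²
R_1 = (2.50×10^-8)(754)/(1.517e-06) = 12.42 Ω
Seg 2: A = πr² = π(5.6300e-04 m)² = 9.958e-07 m²
R_2 = (2.50×10^-8)(306)/(9.958e-07) = 7.682 Ω
Seg 3: A = π(d/2)² = π(6.4000e-04 m)² = 1.287e-06 m²
R_3 = (1.62×10^-8)(244)/(1.287e-06) = 3.072 Ω
R_total = R_1 + R_2 + R_3 = 23.2 Ω

23.2 Ω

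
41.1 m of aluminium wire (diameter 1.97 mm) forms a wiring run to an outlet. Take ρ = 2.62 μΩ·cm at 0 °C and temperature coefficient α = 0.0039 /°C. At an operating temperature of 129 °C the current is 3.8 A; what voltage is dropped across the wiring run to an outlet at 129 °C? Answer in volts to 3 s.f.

ρ = 2.62 μΩ·cm = 2.62×10^-8 Ω·m
A = π(d/2)² = π(9.8500e-04 m)² = 3.048e-06 m²
R₍0₎ = ρL/A = (2.62×10^-8)(41.1)/(3.048e-06) = 0.3533 Ω
R₍129₎ = R₍0₎(1 + αΔT) = 0.3533 × (1 + 0.0039×129) = 0.531 Ω
V = IR = 3.8 × 0.531 = 2.02 V

2.02 V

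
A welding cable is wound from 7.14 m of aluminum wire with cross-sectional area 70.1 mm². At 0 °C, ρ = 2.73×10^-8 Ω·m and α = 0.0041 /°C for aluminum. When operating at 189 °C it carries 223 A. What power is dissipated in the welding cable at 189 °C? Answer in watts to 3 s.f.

245 W

A = 70.1 mm² = 7.010e-05 m²
R₍0₎ = ρL/A = (2.73×10^-8)(7.14)/(7.010e-05) = 0.002781 Ω
R₍189₎ = R₍0₎(1 + αΔT) = 0.002781 × (1 + 0.0041×189) = 0.004935 Ω
P = I²R = (223)² × 0.004935 = 245 W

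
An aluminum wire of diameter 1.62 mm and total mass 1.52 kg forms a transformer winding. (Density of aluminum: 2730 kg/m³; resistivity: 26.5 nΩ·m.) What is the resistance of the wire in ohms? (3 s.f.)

ρ = 26.5 nΩ·m = 2.65×10^-8 Ω·m
A = π(d/2)² = π(8.1000e-04 m)² = 2.0612e-06 m²
L = m/(density·A) = 1.52/(2730×2.0612e-06) = 270.1 m
R = ρL/A = (2.65×10^-8)(270.1)/(2.0612e-06) = 3.47 Ω

3.47 Ω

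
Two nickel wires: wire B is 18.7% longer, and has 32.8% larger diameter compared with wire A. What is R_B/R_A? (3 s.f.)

R ∝ L/d², so R_B/R_A = (1 + 18.7/100) × (1 + 32.8/100)⁻²
= 1.187 × 0.567 = 0.673

0.673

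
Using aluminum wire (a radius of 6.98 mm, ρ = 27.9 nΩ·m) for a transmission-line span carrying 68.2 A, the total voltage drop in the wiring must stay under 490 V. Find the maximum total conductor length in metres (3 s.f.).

39400 m

ρ = 27.9 nΩ·m = 2.79×10^-8 Ω·m
A = πr² = π(6.9800e-03 m)² = 1.531e-04 m²
L_max = V_max·A/(1·ρI) = (490)(1.531e-04)/(2.79×10^-8×68.2) = 39400 m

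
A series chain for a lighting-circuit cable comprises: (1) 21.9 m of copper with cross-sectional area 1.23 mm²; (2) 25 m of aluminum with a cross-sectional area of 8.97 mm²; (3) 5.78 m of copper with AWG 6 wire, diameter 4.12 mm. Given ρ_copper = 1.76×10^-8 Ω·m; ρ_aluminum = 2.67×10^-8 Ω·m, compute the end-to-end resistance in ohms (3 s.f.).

0.395 Ω

Seg 1: A = 1.23 mm² = 1.230e-06 m²
R_1 = (1.76×10^-8)(21.9)/(1.230e-06) = 0.3134 Ω
Seg 2: A = 8.97 mm² = 8.970e-06 m²
R_2 = (2.67×10^-8)(25)/(8.970e-06) = 0.07441 Ω
Seg 3: A = π(4.12/2 mm)² = π(2.0600e-03 m)² = 1.333e-05 m²
R_3 = (1.76×10^-8)(5.78)/(1.333e-05) = 0.007631 Ω
R_total = R_1 + R_2 + R_3 = 0.395 Ω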